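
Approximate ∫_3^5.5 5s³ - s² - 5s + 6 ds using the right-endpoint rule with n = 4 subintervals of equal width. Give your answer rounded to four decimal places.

Δs = (5.5 − 3)/4 = 0.625.
Right endpoints: 3.625, 4.25, 4.875, 5.5.
f(3.625) = 109009/512, f(4.25) = 350.515625, f(4.875) = 275019/512, f(5.5) = 780.125.
Sum = Δs · [f(3.625) + f(4.25) + f(4.875) + f(5.5)].
Sum ≈ 1175.4346.

1175.4346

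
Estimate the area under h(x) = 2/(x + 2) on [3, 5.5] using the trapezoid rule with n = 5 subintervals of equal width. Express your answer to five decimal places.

0.81185

Δx = (5.5 − 3)/5 = 0.5.
h(3) = 0.4, h(3.5) = 4/11, h(4) = 1/3, h(4.5) = 4/13, h(5) = 2/7, h(5.5) = 4/15.
T_5 = (Δx/2)·[h(x_0) + 2h(x_1) + ... + 2h(x_{4}) + h(x_5)].
Sum ≈ 0.81185.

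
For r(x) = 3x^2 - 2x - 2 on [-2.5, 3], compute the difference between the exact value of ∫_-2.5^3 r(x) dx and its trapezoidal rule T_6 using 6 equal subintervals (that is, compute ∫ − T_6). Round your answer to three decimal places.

Exact integral: ∫_-2.5^3 r(x) dx = 28.875.
T_6 ≈ 31.18576.
Error ≈ 28.875 − 31.18576 ≈ -2.311.

-2.311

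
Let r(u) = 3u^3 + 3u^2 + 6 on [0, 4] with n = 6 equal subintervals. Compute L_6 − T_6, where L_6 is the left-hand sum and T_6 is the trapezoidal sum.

L_6 ≈ 206.222222.
T_6 ≈ 286.222222.
L_6 − T_6 = -80.

-80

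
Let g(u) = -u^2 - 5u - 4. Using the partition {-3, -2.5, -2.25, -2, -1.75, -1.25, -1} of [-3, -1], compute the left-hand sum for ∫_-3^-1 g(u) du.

3.625

Subinterval widths: 0.5, 0.25, 0.25, 0.25, 0.5, 0.25.
Left endpoints: -3, -2.5, -2.25, -2, -1.75, -1.25.
g(-3) = 2, g(-2.5) = 2.25, g(-2.25) = 2.1875, g(-2) = 2, g(-1.75) = 1.6875, g(-1.25) = 0.6875.
Sum = Σ Δu_i · g(u_i).
Sum = 3.625.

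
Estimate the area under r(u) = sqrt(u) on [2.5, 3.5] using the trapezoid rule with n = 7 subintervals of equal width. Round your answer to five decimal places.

Δu = (3.5 − 2.5)/7 = 1/7.
r(2.5) ≈ 1.58114, r(37/14) ≈ 1.62569, r(39/14) ≈ 1.66905, r(41/14) ≈ 1.71131, r(43/14) ≈ 1.75255, r(45/14) ≈ 1.79284, r(47/14) ≈ 1.83225, r(3.5) ≈ 1.87083.
T_7 = (Δu/2)·[r(u_0) + 2r(u_1) + ... + 2r(u_{6}) + r(u_7)].
Sum ≈ 1.72995.

1.72995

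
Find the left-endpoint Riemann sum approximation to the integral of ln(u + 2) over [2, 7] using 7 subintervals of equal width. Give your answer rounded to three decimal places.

8.934

Δu = (7 − 2)/7 = 5/7.
Left endpoints: 2, 19/7, 24/7, 29/7, 34/7, 39/7, 44/7.
f(2) ≈ 1.386, f(19/7) ≈ 1.551, f(24/7) ≈ 1.692, f(29/7) ≈ 1.815, f(34/7) ≈ 1.925, f(39/7) ≈ 2.024, f(44/7) ≈ 2.115.
Sum = Δu · [f(2) + f(19/7) + f(24/7) + ...].
Sum ≈ 8.934.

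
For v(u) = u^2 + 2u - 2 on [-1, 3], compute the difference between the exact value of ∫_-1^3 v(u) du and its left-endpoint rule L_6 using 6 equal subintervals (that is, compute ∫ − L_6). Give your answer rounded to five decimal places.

5.03704

Exact integral: ∫_-1^3 v(u) du ≈ 9.3333333.
L_6 ≈ 4.2962963.
Error ≈ 9.3333333 − 4.2962963 ≈ 5.03704.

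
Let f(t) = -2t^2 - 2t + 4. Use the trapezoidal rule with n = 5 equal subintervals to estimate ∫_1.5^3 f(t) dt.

Δt = (3 − 1.5)/5 = 0.3.
f(1.5) = -3.5, f(1.8) = -6.08, f(2.1) = -9.02, f(2.4) = -12.32, f(2.7) = -15.98, f(3) = -20.
T_5 = (Δt/2)·[f(t_0) + 2f(t_1) + ... + 2f(t_{4}) + f(t_5)].
Sum = -16.545.

-16.545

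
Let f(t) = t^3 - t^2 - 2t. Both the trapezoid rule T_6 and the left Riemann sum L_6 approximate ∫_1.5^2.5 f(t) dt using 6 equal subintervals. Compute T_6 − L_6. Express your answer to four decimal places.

0.5208

T_6 ≈ 0.439815.
L_6 ≈ -0.081019.
T_6 − L_6 ≈ 0.5208.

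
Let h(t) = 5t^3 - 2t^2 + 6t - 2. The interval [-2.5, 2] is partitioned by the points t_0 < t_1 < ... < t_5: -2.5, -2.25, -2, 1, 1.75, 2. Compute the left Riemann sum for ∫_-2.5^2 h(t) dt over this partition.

-221.0078125

Subinterval widths: 0.25, 0.25, 3, 0.75, 0.25.
Left endpoints: -2.5, -2.25, -2, 1, 1.75.
h(-2.5) = -107.625, h(-2.25) = -82.578125, h(-2) = -62, h(1) = 7, h(1.75) = 29.171875.
Sum = Σ Δt_i · h(t_i).
Sum = -221.0078125.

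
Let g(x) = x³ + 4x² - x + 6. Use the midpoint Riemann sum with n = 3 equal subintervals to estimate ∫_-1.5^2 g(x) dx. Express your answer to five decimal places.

Δx = (2 − (-1.5))/3 = 7/6.
Midpoints: -11/12, 0.25, 17/12.
g(-11/12) = 16429/1728, g(0.25) = 6.015625, g(17/12) = 26705/1728.
Sum = Δx · [g(-11/12) + g(0.25) + g(17/12)].
Sum ≈ 36.14034.

36.14034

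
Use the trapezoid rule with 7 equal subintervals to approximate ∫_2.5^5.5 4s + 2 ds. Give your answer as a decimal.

Δs = (5.5 − 2.5)/7 = 3/7.
f(2.5) = 12, f(41/14) = 96/7, f(47/14) = 108/7, f(53/14) = 120/7, f(59/14) = 132/7, f(65/14) = 144/7, f(71/14) = 156/7, f(5.5) = 24.
T_7 = (Δs/2)·[f(s_0) + 2f(s_1) + ... + 2f(s_{6}) + f(s_7)].
Sum = 54.

54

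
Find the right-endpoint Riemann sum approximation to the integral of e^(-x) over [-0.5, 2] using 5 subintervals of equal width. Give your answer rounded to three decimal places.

1.166

Δx = (2 − (-0.5))/5 = 0.5.
Right endpoints: 0, 0.5, 1, 1.5, 2.
f(0) ≈ 1.000, f(0.5) ≈ 0.607, f(1) ≈ 0.368, f(1.5) ≈ 0.223, f(2) ≈ 0.135.
Sum = Δx · [f(0) + f(0.5) + f(1) + f(1.5) + f(2)].
Sum ≈ 1.166.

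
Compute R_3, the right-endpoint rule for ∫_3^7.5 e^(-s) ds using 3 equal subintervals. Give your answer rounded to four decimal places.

Δs = (7.5 − 3)/3 = 1.5.
Right endpoints: 4.5, 6, 7.5.
f(4.5) ≈ 0.0111, f(6) ≈ 0.0025, f(7.5) ≈ 0.0006.
Sum = Δs · [f(4.5) + f(6) + f(7.5)].
Sum ≈ 0.0212.

0.0212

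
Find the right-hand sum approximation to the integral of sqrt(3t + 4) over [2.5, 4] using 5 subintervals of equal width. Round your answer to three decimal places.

Δt = (4 − 2.5)/5 = 0.3.
Right endpoints: 2.8, 3.1, 3.4, 3.7, 4.
f(2.8) ≈ 3.521, f(3.1) ≈ 3.647, f(3.4) ≈ 3.768, f(3.7) ≈ 3.886, f(4) ≈ 4.000.
Sum = Δt · [f(2.8) + f(3.1) + f(3.4) + f(3.7) + f(4)].
Sum ≈ 5.647.

5.647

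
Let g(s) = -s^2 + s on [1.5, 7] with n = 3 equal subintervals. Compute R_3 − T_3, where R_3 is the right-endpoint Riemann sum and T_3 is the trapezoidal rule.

-37.8125

R_3 ≈ -130.726852.
T_3 ≈ -92.914352.
R_3 − T_3 = -37.8125.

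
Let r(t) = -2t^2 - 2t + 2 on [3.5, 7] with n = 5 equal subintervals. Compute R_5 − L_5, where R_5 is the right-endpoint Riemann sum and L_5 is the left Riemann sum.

R_5 = -258.58.
L_5 = -202.23.
R_5 − L_5 = -56.35.

-56.35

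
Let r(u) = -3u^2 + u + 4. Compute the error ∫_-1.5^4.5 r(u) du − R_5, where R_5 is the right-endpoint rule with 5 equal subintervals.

Exact integral: ∫_-1.5^4.5 r(u) du = -61.5.
R_5 = -94.62.
Error = -61.5 − (-94.62) = 33.12.

33.12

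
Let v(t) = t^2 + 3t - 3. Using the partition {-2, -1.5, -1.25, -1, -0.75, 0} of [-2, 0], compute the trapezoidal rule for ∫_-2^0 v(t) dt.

-9.234375

Subinterval widths: 0.5, 0.25, 0.25, 0.25, 0.75.
v(-2) = -5, v(-1.5) = -5.25, v(-1.25) = -5.1875, v(-1) = -5, v(-0.75) = -4.6875, v(0) = -3.
On each subinterval the trapezoid contributes (Δt_i/2)·[v(t_{i-1}) + v(t_i)].
Sum = -9.234375.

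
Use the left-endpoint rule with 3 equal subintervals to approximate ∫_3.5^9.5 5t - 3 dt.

147

Δt = (9.5 − 3.5)/3 = 2.
Left endpoints: 3.5, 5.5, 7.5.
f(3.5) = 14.5, f(5.5) = 24.5, f(7.5) = 34.5.
Sum = Δt · [f(3.5) + f(5.5) + f(7.5)].
Sum = 147.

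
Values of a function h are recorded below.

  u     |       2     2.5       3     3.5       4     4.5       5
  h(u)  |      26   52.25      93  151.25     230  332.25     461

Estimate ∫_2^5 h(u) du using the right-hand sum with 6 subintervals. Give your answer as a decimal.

Δu = 0.5.
Sum = 0.5·[52.25 + 93 + 151.25 + 230 + 332.25 + 461] = 659.875.

659.875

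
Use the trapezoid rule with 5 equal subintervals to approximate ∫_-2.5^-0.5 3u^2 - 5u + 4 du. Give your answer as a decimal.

38.66

Δu = (-0.5 − (-2.5))/5 = 0.4.
f(-2.5) = 35.25, f(-2.1) = 27.73, f(-1.7) = 21.17, f(-1.3) = 15.57, f(-0.9) = 10.93, f(-0.5) = 7.25.
T_5 = (Δu/2)·[f(u_0) + 2f(u_1) + ... + 2f(u_{4}) + f(u_5)].
Sum = 38.66.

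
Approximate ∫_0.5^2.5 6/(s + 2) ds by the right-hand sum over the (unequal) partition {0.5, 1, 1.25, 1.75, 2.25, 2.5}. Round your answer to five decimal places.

3.30075

Subinterval widths: 0.5, 0.25, 0.5, 0.5, 0.25.
Right endpoints: 1, 1.25, 1.75, 2.25, 2.5.
f(1) = 2, f(1.25) = 24/13, f(1.75) = 1.6, f(2.25) = 24/17, f(2.5) = 4/3.
Sum = Σ Δs_i · f(s_i).
Sum ≈ 3.30075.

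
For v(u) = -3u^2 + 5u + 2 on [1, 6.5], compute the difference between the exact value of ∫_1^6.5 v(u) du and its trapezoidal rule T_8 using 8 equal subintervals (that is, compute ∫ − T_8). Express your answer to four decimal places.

Exact integral: ∫_1^6.5 v(u) du = -159.5.
T_8 ≈ -160.799805.
Error ≈ -159.5 − (-160.799805) ≈ 1.2998.

1.2998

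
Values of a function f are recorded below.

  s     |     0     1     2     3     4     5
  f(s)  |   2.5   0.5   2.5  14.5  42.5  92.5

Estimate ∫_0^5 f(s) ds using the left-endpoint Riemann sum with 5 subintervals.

Δs = 1.
Sum = 1·[2.5 + 0.5 + 2.5 + 14.5 + 42.5] = 62.5.

62.5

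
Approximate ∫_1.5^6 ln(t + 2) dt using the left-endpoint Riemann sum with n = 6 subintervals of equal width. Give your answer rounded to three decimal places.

7.433

Δt = (6 − 1.5)/6 = 0.75.
Left endpoints: 1.5, 2.25, 3, 3.75, 4.5, 5.25.
f(1.5) ≈ 1.253, f(2.25) ≈ 1.447, f(3) ≈ 1.609, f(3.75) ≈ 1.749, f(4.5) ≈ 1.872, f(5.25) ≈ 1.981.
Sum = Δt · [f(1.5) + f(2.25) + f(3) + ...].
Sum ≈ 7.433.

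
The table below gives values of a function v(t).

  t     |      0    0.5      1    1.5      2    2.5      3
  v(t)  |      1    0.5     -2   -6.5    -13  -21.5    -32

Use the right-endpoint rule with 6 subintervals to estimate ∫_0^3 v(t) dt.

-37.25

Δt = 0.5.
Sum = 0.5·[0.5 + (-2) + (-6.5) + (-13) + (-21.5) + (-32)] = -37.25.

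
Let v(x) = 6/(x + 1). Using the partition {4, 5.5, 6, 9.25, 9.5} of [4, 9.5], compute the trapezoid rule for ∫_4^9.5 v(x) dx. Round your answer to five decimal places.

4.52604

Subinterval widths: 1.5, 0.5, 3.25, 0.25.
v(4) = 1.2, v(5.5) = 12/13, v(6) = 6/7, v(9.25) = 24/41, v(9.5) = 4/7.
On each subinterval the trapezoid contributes (Δx_i/2)·[v(x_{i-1}) + v(x_i)].
Sum ≈ 4.52604.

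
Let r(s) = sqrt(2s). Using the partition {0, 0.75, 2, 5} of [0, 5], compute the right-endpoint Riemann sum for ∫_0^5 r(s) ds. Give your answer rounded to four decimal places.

Subinterval widths: 0.75, 1.25, 3.
Right endpoints: 0.75, 2, 5.
r(0.75) ≈ 1.2247, r(2) ≈ 2.0000, r(5) ≈ 3.1623.
Sum = Σ Δs_i · r(s_i).
Sum ≈ 12.9054.

12.9054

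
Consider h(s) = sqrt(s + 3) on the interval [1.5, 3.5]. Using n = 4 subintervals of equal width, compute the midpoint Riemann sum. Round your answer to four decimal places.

4.6843

Δs = (3.5 − 1.5)/4 = 0.5.
Midpoints: 1.75, 2.25, 2.75, 3.25.
h(1.75) ≈ 2.1794, h(2.25) ≈ 2.2913, h(2.75) ≈ 2.3979, h(3.25) ≈ 2.5000.
Sum = Δs · [h(1.75) + h(2.25) + h(2.75) + h(3.25)].
Sum ≈ 4.6843.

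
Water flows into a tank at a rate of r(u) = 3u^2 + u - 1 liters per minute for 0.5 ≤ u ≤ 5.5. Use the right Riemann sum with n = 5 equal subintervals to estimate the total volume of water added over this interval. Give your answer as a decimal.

Δu = (5.5 − 0.5)/5 = 1.
Right endpoints: 1.5, 2.5, 3.5, 4.5, 5.5.
r(1.5) = 7.25, r(2.5) = 20.25, r(3.5) = 39.25, r(4.5) = 64.25, r(5.5) = 95.25.
Sum = Δu · [r(1.5) + r(2.5) + r(3.5) + r(4.5) + r(5.5)].
Sum = 226.25.

226.25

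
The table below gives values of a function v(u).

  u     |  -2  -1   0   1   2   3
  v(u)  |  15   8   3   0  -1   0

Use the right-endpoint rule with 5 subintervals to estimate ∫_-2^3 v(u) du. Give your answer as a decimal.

Δu = 1.
Sum = 1·[8 + 3 + 0 + (-1) + 0] = 10.

10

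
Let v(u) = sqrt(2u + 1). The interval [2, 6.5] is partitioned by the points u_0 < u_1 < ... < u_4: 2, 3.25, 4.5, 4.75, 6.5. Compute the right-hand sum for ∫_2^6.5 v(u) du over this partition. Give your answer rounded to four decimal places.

14.7341

Subinterval widths: 1.25, 1.25, 0.25, 1.75.
Right endpoints: 3.25, 4.5, 4.75, 6.5.
v(3.25) ≈ 2.7386, v(4.5) ≈ 3.1623, v(4.75) ≈ 3.2404, v(6.5) ≈ 3.7417.
Sum = Σ Δu_i · v(u_i).
Sum ≈ 14.7341.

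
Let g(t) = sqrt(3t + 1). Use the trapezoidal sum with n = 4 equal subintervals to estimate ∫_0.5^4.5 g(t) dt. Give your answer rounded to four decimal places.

11.3464

Δt = (4.5 − 0.5)/4 = 1.
g(0.5) ≈ 1.5811, g(1.5) ≈ 2.3452, g(2.5) ≈ 2.9155, g(3.5) ≈ 3.3912, g(4.5) ≈ 3.8079.
T_4 = (Δt/2)·[g(t_0) + 2g(t_1) + 2g(t_2) + 2g(t_3) + g(t_4)].
Sum ≈ 11.3464.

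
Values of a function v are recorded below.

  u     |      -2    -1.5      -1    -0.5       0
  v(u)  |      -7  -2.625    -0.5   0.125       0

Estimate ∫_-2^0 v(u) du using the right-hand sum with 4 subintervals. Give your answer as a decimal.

-1.5

Δu = 0.5.
Sum = 0.5·[(-2.625) + (-0.5) + 0.125 + 0] = -1.5.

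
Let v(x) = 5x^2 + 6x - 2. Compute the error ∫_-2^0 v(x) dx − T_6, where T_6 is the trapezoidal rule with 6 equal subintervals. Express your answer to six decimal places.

Exact integral: ∫_-2^0 v(x) dx ≈ -2.66666667.
T_6 ≈ -2.48148148.
Error ≈ -2.66666667 − (-2.48148148) ≈ -0.185185.

-0.185185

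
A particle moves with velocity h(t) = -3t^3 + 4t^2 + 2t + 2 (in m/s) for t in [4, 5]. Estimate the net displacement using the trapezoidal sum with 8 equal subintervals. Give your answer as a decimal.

-184.51171875

Δt = (5 − 4)/8 = 0.125.
h(4) = -118, h(4.125) = -67715/512, h(4.25) = -147.546875, h(4.375) = -83921/512, h(4.5) = -181.375, h(4.625) = -102391/512, h(4.75) = -219.765625, h(4.875) = -123269/512, h(5) = -263.
T_8 = (Δt/2)·[h(t_0) + 2h(t_1) + ... + 2h(t_{7}) + h(t_8)].
Sum = -184.51171875.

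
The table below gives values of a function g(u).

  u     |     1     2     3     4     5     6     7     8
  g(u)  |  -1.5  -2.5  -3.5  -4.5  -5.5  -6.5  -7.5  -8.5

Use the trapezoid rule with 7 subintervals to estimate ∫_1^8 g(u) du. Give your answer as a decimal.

-35

Δu = 1.
T_7 = (1/2)·[(-1.5) + 2·(-2.5) + 2·(-3.5) + 2·(-4.5) + 2·(-5.5) + 2·(-6.5) + 2·(-7.5) + (-8.5)] = -35.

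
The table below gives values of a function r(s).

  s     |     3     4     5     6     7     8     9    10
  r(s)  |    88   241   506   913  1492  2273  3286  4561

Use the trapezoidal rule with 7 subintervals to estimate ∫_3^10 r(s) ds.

11035.5

Δs = 1.
T_7 = (1/2)·[88 + 2·241 + 2·506 + 2·913 + 2·1492 + 2·2273 + 2·3286 + 4561] = 11035.5.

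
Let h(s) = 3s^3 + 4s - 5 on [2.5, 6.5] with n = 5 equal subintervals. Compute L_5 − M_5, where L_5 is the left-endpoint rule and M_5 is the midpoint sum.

-291.28

L_5 = 1061.58.
M_5 = 1352.86.
L_5 − M_5 = -291.28.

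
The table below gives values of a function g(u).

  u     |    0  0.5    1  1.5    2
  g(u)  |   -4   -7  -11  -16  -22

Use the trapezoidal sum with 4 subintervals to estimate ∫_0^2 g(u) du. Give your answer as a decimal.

-23.5

Δu = 0.5.
T_4 = (0.5/2)·[(-4) + 2·(-7) + 2·(-11) + 2·(-16) + (-22)] = -23.5.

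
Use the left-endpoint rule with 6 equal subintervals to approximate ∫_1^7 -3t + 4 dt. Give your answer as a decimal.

Δt = (7 − 1)/6 = 1.
Left endpoints: 1, 2, 3, 4, 5, 6.
f(1) = 1, f(2) = -2, f(3) = -5, f(4) = -8, f(5) = -11, f(6) = -14.
Sum = Δt · [f(1) + f(2) + f(3) + ...].
Sum = -39.

-39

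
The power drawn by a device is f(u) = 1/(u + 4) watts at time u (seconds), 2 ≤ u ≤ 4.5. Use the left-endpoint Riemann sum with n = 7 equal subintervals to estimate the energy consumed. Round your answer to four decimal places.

Δu = (4.5 − 2)/7 = 5/14.
Left endpoints: 2, 33/14, 19/7, 43/14, 24/7, 53/14, 29/7.
f(2) = 1/6, f(33/14) = 14/89, f(19/7) = 7/47, f(43/14) = 14/99, f(24/7) = 7/52, f(53/14) = 14/109, f(29/7) = 7/57.
Sum = Δu · [f(2) + f(33/14) + f(19/7) + ...].
Sum ≈ 0.3572.

0.3572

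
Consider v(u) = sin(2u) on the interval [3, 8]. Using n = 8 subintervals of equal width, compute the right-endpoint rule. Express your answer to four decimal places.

0.8280

Δu = (8 − 3)/8 = 0.625.
Right endpoints: 3.625, 4.25, 4.875, 5.5, 6.125, 6.75, 7.375, 8.
v(3.625) ≈ 0.8231, v(4.25) ≈ 0.7985, v(4.875) ≈ -0.3195, v(5.5) ≈ -1.0000, v(6.125) ≈ -0.3111, v(6.75) ≈ 0.8038, v(7.375) ≈ 0.8180, v(8) ≈ -0.2879.
Sum = Δu · [v(3.625) + v(4.25) + v(4.875) + ...].
Sum ≈ 0.8280.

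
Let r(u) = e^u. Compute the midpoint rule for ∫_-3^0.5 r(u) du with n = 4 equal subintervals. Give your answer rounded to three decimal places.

1.549

Δu = (0.5 − (-3))/4 = 0.875.
Midpoints: -2.5625, -1.6875, -0.8125, 0.0625.
r(-2.5625) ≈ 0.077, r(-1.6875) ≈ 0.185, r(-0.8125) ≈ 0.444, r(0.0625) ≈ 1.064.
Sum = Δu · [r(-2.5625) + r(-1.6875) + r(-0.8125) + r(0.0625)].
Sum ≈ 1.549.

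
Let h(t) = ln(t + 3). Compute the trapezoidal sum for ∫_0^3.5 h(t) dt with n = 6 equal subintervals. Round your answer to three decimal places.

5.366

Δt = (3.5 − 0)/6 = 7/12.
h(0) ≈ 1.099, h(7/12) ≈ 1.276, h(7/6) ≈ 1.427, h(1.75) ≈ 1.558, h(7/3) ≈ 1.674, h(35/12) ≈ 1.778, h(3.5) ≈ 1.872.
T_6 = (Δt/2)·[h(t_0) + 2h(t_1) + ... + 2h(t_{5}) + h(t_6)].
Sum ≈ 5.366.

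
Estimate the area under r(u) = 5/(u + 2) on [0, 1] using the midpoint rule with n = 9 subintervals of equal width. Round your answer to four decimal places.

Δu = (1 − 0)/9 = 1/9.
Midpoints: 1/18, 1/6, 5/18, 7/18, 0.5, 11/18, 13/18, 5/6, 17/18.
r(1/18) = 90/37, r(1/6) = 30/13, r(5/18) = 90/41, r(7/18) = 90/43, r(0.5) = 2, r(11/18) = 90/47, r(13/18) = 90/49, r(5/6) = 30/17, r(17/18) = 90/53.
Sum = Δu · [r(1/18) + r(1/6) + r(5/18) + ...].
Sum ≈ 2.0270.

2.0270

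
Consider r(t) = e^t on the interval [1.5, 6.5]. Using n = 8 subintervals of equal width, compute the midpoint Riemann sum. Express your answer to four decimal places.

Δt = (6.5 − 1.5)/8 = 0.625.
Midpoints: 1.8125, 2.4375, 3.0625, 3.6875, 4.3125, 4.9375, 5.5625, 6.1875.
r(1.8125) ≈ 6.1257, r(2.4375) ≈ 11.4444, r(3.0625) ≈ 21.3809, r(3.6875) ≈ 39.9449, r(4.3125) ≈ 74.6268, r(4.9375) ≈ 139.4213, r(5.5625) ≈ 260.4732, r(6.1875) ≈ 486.6280.
Sum = Δt · [r(1.8125) + r(2.4375) + r(3.0625) + ...].
Sum ≈ 650.0283.

650.0283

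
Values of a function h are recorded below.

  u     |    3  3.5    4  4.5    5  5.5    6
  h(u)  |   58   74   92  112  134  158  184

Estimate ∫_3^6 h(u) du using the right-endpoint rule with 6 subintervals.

377

Δu = 0.5.
Sum = 0.5·[74 + 92 + 112 + 134 + 158 + 184] = 377.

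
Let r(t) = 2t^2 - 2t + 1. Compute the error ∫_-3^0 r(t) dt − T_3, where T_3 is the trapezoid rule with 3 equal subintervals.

-1

Exact integral: ∫_-3^0 r(t) dt = 30.
T_3 = 31.
Error = 30 − 31 = -1.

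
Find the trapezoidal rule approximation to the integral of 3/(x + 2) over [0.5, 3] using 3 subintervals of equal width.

Δx = (3 − 0.5)/3 = 5/6.
f(0.5) = 1.2, f(4/3) = 0.9, f(13/6) = 0.72, f(3) = 0.6.
T_3 = (Δx/2)·[f(x_0) + 2f(x_1) + 2f(x_2) + f(x_3)].
Sum = 2.1.

2.1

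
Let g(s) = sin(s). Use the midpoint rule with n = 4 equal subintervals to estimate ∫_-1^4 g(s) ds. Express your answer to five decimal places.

Δs = (4 − (-1))/4 = 1.25.
Midpoints: -0.375, 0.875, 2.125, 3.375.
g(-0.375) ≈ -0.36627, g(0.875) ≈ 0.76754, g(2.125) ≈ 0.85032, g(3.375) ≈ -0.23129.
Sum = Δs · [g(-0.375) + g(0.875) + g(2.125) + g(3.375)].
Sum ≈ 1.27537.

1.27537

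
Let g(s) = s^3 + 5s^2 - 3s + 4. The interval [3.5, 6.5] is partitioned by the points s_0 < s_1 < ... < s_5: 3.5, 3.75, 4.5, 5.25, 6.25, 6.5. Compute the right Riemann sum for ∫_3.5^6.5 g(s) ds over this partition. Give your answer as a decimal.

911.4765625

Subinterval widths: 0.25, 0.75, 0.75, 1, 0.25.
Right endpoints: 3.75, 4.5, 5.25, 6.25, 6.5.
g(3.75) = 115.796875, g(4.5) = 182.875, g(5.25) = 270.765625, g(6.25) = 424.703125, g(6.5) = 470.375.
Sum = Σ Δs_i · g(s_i).
Sum = 911.4765625.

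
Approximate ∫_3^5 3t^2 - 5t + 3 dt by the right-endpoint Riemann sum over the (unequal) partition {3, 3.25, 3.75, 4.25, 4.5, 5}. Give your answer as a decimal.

Subinterval widths: 0.25, 0.5, 0.5, 0.25, 0.5.
Right endpoints: 3.25, 3.75, 4.25, 4.5, 5.
f(3.25) = 18.4375, f(3.75) = 26.4375, f(4.25) = 35.9375, f(4.5) = 41.25, f(5) = 53.
Sum = Σ Δt_i · f(t_i).
Sum = 72.609375.

72.609375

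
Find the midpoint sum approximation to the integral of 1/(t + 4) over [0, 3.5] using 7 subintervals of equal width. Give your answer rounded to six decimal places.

Δt = (3.5 − 0)/7 = 0.5.
Midpoints: 0.25, 0.75, 1.25, 1.75, 2.25, 2.75, 3.25.
f(0.25) = 4/17, f(0.75) = 4/19, f(1.25) = 4/21, f(1.75) = 4/23, f(2.25) = 0.16, f(2.75) = 4/27, f(3.25) = 4/29.
Sum = Δt · [f(0.25) + f(0.75) + f(1.25) + ...].
Sum ≈ 0.628144.

0.628144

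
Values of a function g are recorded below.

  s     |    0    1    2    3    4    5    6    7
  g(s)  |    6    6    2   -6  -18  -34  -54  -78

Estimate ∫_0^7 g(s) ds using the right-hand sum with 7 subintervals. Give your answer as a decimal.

-182

Δs = 1.
Sum = 1·[6 + 2 + (-6) + (-18) + (-34) + (-54) + (-78)] = -182.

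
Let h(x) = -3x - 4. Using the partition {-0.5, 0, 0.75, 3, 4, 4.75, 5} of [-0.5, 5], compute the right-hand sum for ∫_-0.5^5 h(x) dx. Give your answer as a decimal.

-70.375

Subinterval widths: 0.5, 0.75, 2.25, 1, 0.75, 0.25.
Right endpoints: 0, 0.75, 3, 4, 4.75, 5.
h(0) = -4, h(0.75) = -6.25, h(3) = -13, h(4) = -16, h(4.75) = -18.25, h(5) = -19.
Sum = Σ Δx_i · h(x_i).
Sum = -70.375.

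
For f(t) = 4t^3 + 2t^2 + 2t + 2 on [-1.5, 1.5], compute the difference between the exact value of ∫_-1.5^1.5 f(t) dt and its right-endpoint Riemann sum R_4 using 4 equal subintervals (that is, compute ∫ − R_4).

Exact integral: ∫_-1.5^1.5 f(t) dt = 10.5.
R_4 = 23.4375.
Error = 10.5 − 23.4375 = -12.9375.

-12.9375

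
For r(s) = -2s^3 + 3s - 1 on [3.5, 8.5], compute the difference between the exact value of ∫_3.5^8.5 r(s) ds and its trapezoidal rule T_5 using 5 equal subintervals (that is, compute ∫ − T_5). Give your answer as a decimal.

Exact integral: ∫_3.5^8.5 r(s) ds = -2450.
T_5 = -2480.
Error = -2450 − (-2480) = 30.

30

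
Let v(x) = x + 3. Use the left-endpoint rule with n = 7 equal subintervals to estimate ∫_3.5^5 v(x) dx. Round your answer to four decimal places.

10.7143

Δx = (5 − 3.5)/7 = 3/14.
Left endpoints: 3.5, 26/7, 55/14, 29/7, 61/14, 32/7, 67/14.
v(3.5) = 6.5, v(26/7) = 47/7, v(55/14) = 97/14, v(29/7) = 50/7, v(61/14) = 103/14, v(32/7) = 53/7, v(67/14) = 109/14.
Sum = Δx · [v(3.5) + v(26/7) + v(55/14) + ...].
Sum ≈ 10.7143.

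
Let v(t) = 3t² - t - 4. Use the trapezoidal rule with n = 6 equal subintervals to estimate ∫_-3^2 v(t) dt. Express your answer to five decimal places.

19.23611

Δt = (2 − (-3))/6 = 5/6.
v(-3) = 26, v(-13/6) = 12.25, v(-4/3) = 8/3, v(-0.5) = -2.75, v(1/3) = -4, v(7/6) = -13/12, v(2) = 6.
T_6 = (Δt/2)·[v(t_0) + 2v(t_1) + ... + 2v(t_{5}) + v(t_6)].
Sum ≈ 19.23611.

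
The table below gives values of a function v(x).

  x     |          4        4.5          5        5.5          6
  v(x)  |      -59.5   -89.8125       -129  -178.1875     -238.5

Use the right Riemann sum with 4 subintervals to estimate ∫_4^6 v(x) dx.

Δx = 0.5.
Sum = 0.5·[(-89.8125) + (-129) + (-178.1875) + (-238.5)] = -317.75.

-317.75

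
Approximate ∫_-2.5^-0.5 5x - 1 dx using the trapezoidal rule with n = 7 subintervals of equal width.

-17

Δx = (-0.5 − (-2.5))/7 = 2/7.
f(-2.5) = -13.5, f(-31/14) = -169/14, f(-27/14) = -149/14, f(-23/14) = -129/14, f(-19/14) = -109/14, f(-15/14) = -89/14, f(-11/14) = -69/14, f(-0.5) = -3.5.
T_7 = (Δx/2)·[f(x_0) + 2f(x_1) + ... + 2f(x_{6}) + f(x_7)].
Sum = -17.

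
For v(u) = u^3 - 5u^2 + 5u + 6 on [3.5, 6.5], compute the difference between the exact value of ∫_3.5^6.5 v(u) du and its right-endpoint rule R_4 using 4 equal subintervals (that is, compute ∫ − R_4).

-39.09375

Exact integral: ∫_3.5^6.5 v(u) du = 115.5.
R_4 = 154.59375.
Error = 115.5 − 154.59375 = -39.09375.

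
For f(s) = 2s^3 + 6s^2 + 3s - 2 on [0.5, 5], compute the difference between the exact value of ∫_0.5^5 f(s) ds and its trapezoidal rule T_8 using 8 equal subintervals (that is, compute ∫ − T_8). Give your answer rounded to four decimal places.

-5.3394

Exact integral: ∫_0.5^5 f(s) ds = 590.34375.
T_8 ≈ 595.683105.
Error ≈ 590.34375 − 595.683105 ≈ -5.3394.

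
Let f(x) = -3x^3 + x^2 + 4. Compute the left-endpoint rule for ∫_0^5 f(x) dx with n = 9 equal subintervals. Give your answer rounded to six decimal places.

-315.390947

Δx = (5 − 0)/9 = 5/9.
Left endpoints: 0, 5/9, 10/9, 5/3, 20/9, 25/9, 10/3, 35/9, 40/9.
f(0) = 4, f(5/9) = 922/243, f(10/9) = 272/243, f(5/3) = -64/9, f(20/9) = -5828/243, f(25/9) = -12778/243, f(10/3) = -96, f(35/9) = -38228/243, f(40/9) = -58228/243.
Sum = Δx · [f(0) + f(5/9) + f(10/9) + ...].
Sum ≈ -315.390947.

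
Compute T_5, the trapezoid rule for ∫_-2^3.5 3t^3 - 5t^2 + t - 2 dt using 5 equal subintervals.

Δt = (3.5 − (-2))/5 = 1.1.
f(-2) = -48, f(-0.9) = -9.137, f(0.2) = -1.976, f(1.3) = -2.559, f(2.4) = 13.072, f(3.5) = 68.875.
T_5 = (Δt/2)·[f(t_0) + 2f(t_1) + ... + 2f(t_{4}) + f(t_5)].
Sum = 10.82125.

10.82125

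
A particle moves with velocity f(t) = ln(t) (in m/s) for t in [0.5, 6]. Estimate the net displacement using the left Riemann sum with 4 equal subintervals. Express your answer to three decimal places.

3.638

Δt = (6 − 0.5)/4 = 1.375.
Left endpoints: 0.5, 1.875, 3.25, 4.625.
f(0.5) ≈ -0.693, f(1.875) ≈ 0.629, f(3.25) ≈ 1.179, f(4.625) ≈ 1.531.
Sum = Δt · [f(0.5) + f(1.875) + f(3.25) + f(4.625)].
Sum ≈ 3.638.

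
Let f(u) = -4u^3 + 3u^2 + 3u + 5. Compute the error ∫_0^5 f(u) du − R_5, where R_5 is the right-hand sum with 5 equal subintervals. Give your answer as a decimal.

Exact integral: ∫_0^5 f(u) du = -437.5.
R_5 = -665.
Error = -437.5 − (-665) = 227.5.

227.5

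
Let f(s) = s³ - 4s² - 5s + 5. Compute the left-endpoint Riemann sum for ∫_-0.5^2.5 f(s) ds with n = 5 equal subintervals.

Δs = (2.5 − (-0.5))/5 = 0.6.
Left endpoints: -0.5, 0.1, 0.7, 1.3, 1.9.
f(-0.5) = 6.375, f(0.1) = 4.461, f(0.7) = -0.117, f(1.3) = -6.063, f(1.9) = -12.081.
Sum = Δs · [f(-0.5) + f(0.1) + f(0.7) + f(1.3) + f(1.9)].
Sum = -4.455.

-4.455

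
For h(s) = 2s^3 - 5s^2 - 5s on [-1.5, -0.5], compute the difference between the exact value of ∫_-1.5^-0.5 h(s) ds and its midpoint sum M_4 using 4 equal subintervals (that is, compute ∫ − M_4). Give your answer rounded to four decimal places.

Exact integral: ∫_-1.5^-0.5 h(s) ds ≈ -2.916667.
M_4 = -2.859375.
Error ≈ -2.916667 − (-2.859375) ≈ -0.0573.

-0.0573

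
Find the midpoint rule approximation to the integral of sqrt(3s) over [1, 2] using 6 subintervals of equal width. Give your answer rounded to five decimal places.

Δs = (2 − 1)/6 = 1/6.
Midpoints: 13/12, 1.25, 17/12, 19/12, 1.75, 23/12.
f(13/12) ≈ 1.80278, f(1.25) ≈ 1.93649, f(17/12) ≈ 2.06155, f(19/12) ≈ 2.17945, f(1.75) ≈ 2.29129, f(23/12) ≈ 2.39792.
Sum = Δs · [f(13/12) + f(1.25) + f(17/12) + ...].
Sum ≈ 2.11158.

2.11158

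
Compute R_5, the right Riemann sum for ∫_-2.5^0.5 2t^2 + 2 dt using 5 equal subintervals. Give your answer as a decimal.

Δt = (0.5 − (-2.5))/5 = 0.6.
Right endpoints: -1.9, -1.3, -0.7, -0.1, 0.5.
f(-1.9) = 9.22, f(-1.3) = 5.38, f(-0.7) = 2.98, f(-0.1) = 2.02, f(0.5) = 2.5.
Sum = Δt · [f(-1.9) + f(-1.3) + f(-0.7) + f(-0.1) + f(0.5)].
Sum = 13.26.

13.26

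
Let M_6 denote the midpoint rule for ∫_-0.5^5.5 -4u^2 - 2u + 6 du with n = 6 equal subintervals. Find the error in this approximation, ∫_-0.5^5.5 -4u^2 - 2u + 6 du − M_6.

-2

Exact integral: ∫_-0.5^5.5 f(u) du = -216.
M_6 = -214.
Error = -216 − (-214) = -2.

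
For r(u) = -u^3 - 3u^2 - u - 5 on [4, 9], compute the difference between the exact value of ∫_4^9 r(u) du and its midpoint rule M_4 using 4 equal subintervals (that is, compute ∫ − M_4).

-14.6484375

Exact integral: ∫_4^9 r(u) du = -2298.75.
M_4 = -2284.1015625.
Error = -2298.75 − (-2284.1015625) = -14.6484375.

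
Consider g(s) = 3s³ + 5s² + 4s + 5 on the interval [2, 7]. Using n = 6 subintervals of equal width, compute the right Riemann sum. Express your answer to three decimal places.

Δs = (7 − 2)/6 = 5/6.
Right endpoints: 17/6, 11/3, 4.5, 16/3, 37/6, 7.
g(17/6) = 2993/24, g(11/3) = 2113/9, g(4.5) = 397.625, g(16/3) = 1871/3, g(37/6) = 66479/72, g(7) = 1307.
Sum = Δs · [g(17/6) + g(11/3) + g(4.5) + ...].
Sum ≈ 3009.248.

3009.248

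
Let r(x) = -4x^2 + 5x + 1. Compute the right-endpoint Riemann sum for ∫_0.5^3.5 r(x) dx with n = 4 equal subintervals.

-37.5

Δx = (3.5 − 0.5)/4 = 0.75.
Right endpoints: 1.25, 2, 2.75, 3.5.
r(1.25) = 1, r(2) = -5, r(2.75) = -15.5, r(3.5) = -30.5.
Sum = Δx · [r(1.25) + r(2) + r(2.75) + r(3.5)].
Sum = -37.5.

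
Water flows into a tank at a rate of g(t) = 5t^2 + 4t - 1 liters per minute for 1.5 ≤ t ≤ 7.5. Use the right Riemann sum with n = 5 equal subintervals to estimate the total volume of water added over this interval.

983.1

Δt = (7.5 − 1.5)/5 = 1.2.
Right endpoints: 2.7, 3.9, 5.1, 6.3, 7.5.
g(2.7) = 46.25, g(3.9) = 90.65, g(5.1) = 149.45, g(6.3) = 222.65, g(7.5) = 310.25.
Sum = Δt · [g(2.7) + g(3.9) + g(5.1) + g(6.3) + g(7.5)].
Sum = 983.1.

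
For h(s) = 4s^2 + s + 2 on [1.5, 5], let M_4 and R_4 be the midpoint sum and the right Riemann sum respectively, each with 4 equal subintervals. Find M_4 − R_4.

M_4 = 179.6484375.
R_4 = 223.671875.
M_4 − R_4 = -44.0234375.

-44.0234375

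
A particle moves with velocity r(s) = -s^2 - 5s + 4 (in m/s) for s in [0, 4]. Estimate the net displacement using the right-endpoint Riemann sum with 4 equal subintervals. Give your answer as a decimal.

Δs = (4 − 0)/4 = 1.
Right endpoints: 1, 2, 3, 4.
r(1) = -2, r(2) = -10, r(3) = -20, r(4) = -32.
Sum = Δs · [r(1) + r(2) + r(3) + r(4)].
Sum = -64.

-64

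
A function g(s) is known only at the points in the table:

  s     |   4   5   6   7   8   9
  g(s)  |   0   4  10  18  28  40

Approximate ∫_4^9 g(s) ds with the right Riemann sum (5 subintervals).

100

Δs = 1.
Sum = 1·[4 + 10 + 18 + 28 + 40] = 100.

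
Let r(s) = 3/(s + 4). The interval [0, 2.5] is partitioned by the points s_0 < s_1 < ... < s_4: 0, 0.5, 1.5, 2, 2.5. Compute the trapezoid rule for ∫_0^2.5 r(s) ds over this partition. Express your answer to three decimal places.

1.462

Subinterval widths: 0.5, 1, 0.5, 0.5.
r(0) = 0.75, r(0.5) = 2/3, r(1.5) = 6/11, r(2) = 0.5, r(2.5) = 6/13.
On each subinterval the trapezoid contributes (Δs_i/2)·[r(s_{i-1}) + r(s_i)].
Sum ≈ 1.462.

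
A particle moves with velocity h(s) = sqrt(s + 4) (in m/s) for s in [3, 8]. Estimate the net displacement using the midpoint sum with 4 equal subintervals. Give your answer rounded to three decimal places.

15.369

Δs = (8 − 3)/4 = 1.25.
Midpoints: 3.625, 4.875, 6.125, 7.375.
h(3.625) ≈ 2.761, h(4.875) ≈ 2.979, h(6.125) ≈ 3.182, h(7.375) ≈ 3.373.
Sum = Δs · [h(3.625) + h(4.875) + h(6.125) + h(7.375)].
Sum ≈ 15.369.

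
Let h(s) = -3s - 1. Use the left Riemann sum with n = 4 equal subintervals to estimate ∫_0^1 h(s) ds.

Δs = (1 − 0)/4 = 0.25.
Left endpoints: 0, 0.25, 0.5, 0.75.
h(0) = -1, h(0.25) = -1.75, h(0.5) = -2.5, h(0.75) = -3.25.
Sum = Δs · [h(0) + h(0.25) + h(0.5) + h(0.75)].
Sum = -2.125.

-2.125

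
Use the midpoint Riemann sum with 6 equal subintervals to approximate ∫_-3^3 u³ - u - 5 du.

-30

Δu = (3 − (-3))/6 = 1.
Midpoints: -2.5, -1.5, -0.5, 0.5, 1.5, 2.5.
f(-2.5) = -18.125, f(-1.5) = -6.875, f(-0.5) = -4.625, f(0.5) = -5.375, f(1.5) = -3.125, f(2.5) = 8.125.
Sum = Δu · [f(-2.5) + f(-1.5) + f(-0.5) + ...].
Sum = -30.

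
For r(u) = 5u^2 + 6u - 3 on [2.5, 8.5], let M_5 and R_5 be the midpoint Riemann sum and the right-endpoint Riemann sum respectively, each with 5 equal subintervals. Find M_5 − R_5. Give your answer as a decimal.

M_5 = 1173.9.
R_5 = 1404.3.
M_5 − R_5 = -230.4.

-230.4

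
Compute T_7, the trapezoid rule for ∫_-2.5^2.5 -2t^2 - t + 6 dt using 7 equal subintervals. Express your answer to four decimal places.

8.3163

Δt = (2.5 − (-2.5))/7 = 5/7.
f(-2.5) = -4, f(-25/14) = 69/49, f(-15/14) = 234/49, f(-5/14) = 299/49, f(5/14) = 264/49, f(15/14) = 129/49, f(25/14) = -106/49, f(2.5) = -9.
T_7 = (Δt/2)·[f(t_0) + 2f(t_1) + ... + 2f(t_{6}) + f(t_7)].
Sum ≈ 8.3163.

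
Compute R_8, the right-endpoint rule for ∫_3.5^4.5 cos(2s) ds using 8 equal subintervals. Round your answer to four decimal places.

Δs = (4.5 − 3.5)/8 = 0.125.
Right endpoints: 3.625, 3.75, 3.875, 4, 4.125, 4.25, 4.375, 4.5.
f(3.625) ≈ 0.5679, f(3.75) ≈ 0.3466, f(3.875) ≈ 0.1038, f(4) ≈ -0.1455, f(4.125) ≈ -0.3857, f(4.25) ≈ -0.6020, f(4.375) ≈ -0.7808, f(4.5) ≈ -0.9111.
Sum = Δs · [f(3.625) + f(3.75) + f(3.875) + ...].
Sum ≈ -0.2259.

-0.2259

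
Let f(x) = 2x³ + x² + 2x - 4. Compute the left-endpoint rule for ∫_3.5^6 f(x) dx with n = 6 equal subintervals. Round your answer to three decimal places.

568.436

Δx = (6 − 3.5)/6 = 5/12.
Left endpoints: 3.5, 47/12, 13/3, 4.75, 31/6, 67/12.
f(3.5) = 101, f(47/12) = 120389/864, f(13/3) = 5027/27, f(4.75) = 242.40625, f(31/6) = 16679/54, f(67/12) = 333889/864.
Sum = Δx · [f(3.5) + f(47/12) + f(13/3) + ...].
Sum ≈ 568.436.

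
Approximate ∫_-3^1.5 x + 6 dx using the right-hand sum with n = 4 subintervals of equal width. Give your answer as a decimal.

Δx = (1.5 − (-3))/4 = 1.125.
Right endpoints: -1.875, -0.75, 0.375, 1.5.
f(-1.875) = 4.125, f(-0.75) = 5.25, f(0.375) = 6.375, f(1.5) = 7.5.
Sum = Δx · [f(-1.875) + f(-0.75) + f(0.375) + f(1.5)].
Sum = 26.15625.

26.15625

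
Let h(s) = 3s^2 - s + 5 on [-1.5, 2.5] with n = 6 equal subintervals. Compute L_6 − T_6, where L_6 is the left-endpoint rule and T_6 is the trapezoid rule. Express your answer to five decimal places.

L_6 ≈ 35.2222222.
T_6 ≈ 37.8888889.
L_6 − T_6 ≈ -2.66667.

-2.66667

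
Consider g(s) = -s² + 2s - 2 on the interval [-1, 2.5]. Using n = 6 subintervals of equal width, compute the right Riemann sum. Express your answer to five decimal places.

-6.97975

Δs = (2.5 − (-1))/6 = 7/12.
Right endpoints: -5/12, 1/6, 0.75, 4/3, 23/12, 2.5.
g(-5/12) = -433/144, g(1/6) = -61/36, g(0.75) = -1.0625, g(4/3) = -10/9, g(23/12) = -265/144, g(2.5) = -3.25.
Sum = Δs · [g(-5/12) + g(1/6) + g(0.75) + ...].
Sum ≈ -6.97975.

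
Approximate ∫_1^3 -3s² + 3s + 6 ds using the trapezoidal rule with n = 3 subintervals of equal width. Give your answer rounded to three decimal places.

Δs = (3 − 1)/3 = 2/3.
f(1) = 6, f(5/3) = 8/3, f(7/3) = -10/3, f(3) = -12.
T_3 = (Δs/2)·[f(s_0) + 2f(s_1) + 2f(s_2) + f(s_3)].
Sum ≈ -2.444.

-2.444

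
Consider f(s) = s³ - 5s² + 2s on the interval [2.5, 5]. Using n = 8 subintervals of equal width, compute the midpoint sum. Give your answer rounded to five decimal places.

Δs = (5 − 2.5)/8 = 0.3125.
Midpoints: 2.65625, 2.96875, 3.28125, 3.59375, 3.90625, 4.21875, 4.53125, 4.84375.
f(2.65625) = -367795/32768, f(2.96875) = -392065/32768, f(3.28125) = -391335/32768, f(3.59375) = -359605/32768, f(3.90625) = -290875/32768, f(4.21875) = -179145/32768, f(4.53125) = -18415/32768, f(4.84375) = 197315/32768.
Sum = Δs · [f(2.65625) + f(2.96875) + f(3.28125) + ...].
Sum ≈ -17.18445.

-17.18445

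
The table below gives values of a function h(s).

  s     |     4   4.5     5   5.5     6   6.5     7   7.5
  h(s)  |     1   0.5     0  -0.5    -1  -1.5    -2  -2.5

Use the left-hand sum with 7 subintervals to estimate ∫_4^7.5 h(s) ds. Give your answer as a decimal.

Δs = 0.5.
Sum = 0.5·[1 + 0.5 + 0 + (-0.5) + (-1) + (-1.5) + (-2)] = -1.75.

-1.75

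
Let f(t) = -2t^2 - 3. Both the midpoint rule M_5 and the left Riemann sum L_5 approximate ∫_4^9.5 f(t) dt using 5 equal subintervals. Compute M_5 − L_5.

-78.3475

M_5 = -544.3075.
L_5 = -465.96.
M_5 − L_5 = -78.3475.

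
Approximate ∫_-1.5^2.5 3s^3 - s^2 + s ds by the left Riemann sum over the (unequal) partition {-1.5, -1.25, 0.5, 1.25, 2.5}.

Subinterval widths: 0.25, 1.75, 0.75, 1.25.
Left endpoints: -1.5, -1.25, 0.5, 1.25.
f(-1.5) = -13.875, f(-1.25) = -8.671875, f(0.5) = 0.625, f(1.25) = 5.546875.
Sum = Σ Δs_i · f(s_i).
Sum = -11.2421875.

-11.2421875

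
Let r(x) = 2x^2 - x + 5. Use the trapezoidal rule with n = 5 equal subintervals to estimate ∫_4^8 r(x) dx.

295.52

Δx = (8 − 4)/5 = 0.8.
r(4) = 33, r(4.8) = 46.28, r(5.6) = 62.12, r(6.4) = 80.52, r(7.2) = 101.48, r(8) = 125.
T_5 = (Δx/2)·[r(x_0) + 2r(x_1) + ... + 2r(x_{4}) + r(x_5)].
Sum = 295.52.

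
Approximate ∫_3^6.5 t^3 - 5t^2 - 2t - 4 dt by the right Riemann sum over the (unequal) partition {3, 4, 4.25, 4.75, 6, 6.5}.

Subinterval widths: 1, 0.25, 0.5, 1.25, 0.5.
Right endpoints: 4, 4.25, 4.75, 6, 6.5.
f(4) = -28, f(4.25) = -26.046875, f(4.75) = -19.140625, f(6) = 20, f(6.5) = 46.375.
Sum = Σ Δt_i · f(t_i).
Sum = 4.10546875.

4.10546875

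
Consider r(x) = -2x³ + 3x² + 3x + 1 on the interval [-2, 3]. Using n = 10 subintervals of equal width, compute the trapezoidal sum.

Δx = (3 − (-2))/10 = 0.5.
r(-2) = 23, r(-1.5) = 10, r(-1) = 3, r(-0.5) = 0.5, r(0) = 1, r(0.5) = 3, r(1) = 5, r(1.5) = 5.5, r(2) = 3, r(2.5) = -4, r(3) = -17.
T_10 = (Δx/2)·[r(x_0) + 2r(x_1) + ... + 2r(x_{9}) + r(x_10)].
Sum = 15.

15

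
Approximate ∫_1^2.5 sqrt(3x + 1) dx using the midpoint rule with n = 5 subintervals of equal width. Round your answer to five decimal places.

Δx = (2.5 − 1)/5 = 0.3.
Midpoints: 1.15, 1.45, 1.75, 2.05, 2.35.
f(1.15) ≈ 2.10950, f(1.45) ≈ 2.31301, f(1.75) ≈ 2.50000, f(2.05) ≈ 2.67395, f(2.35) ≈ 2.83725.
Sum = Δx · [f(1.15) + f(1.45) + f(1.75) + f(2.05) + f(2.35)].
Sum ≈ 3.73011.

3.73011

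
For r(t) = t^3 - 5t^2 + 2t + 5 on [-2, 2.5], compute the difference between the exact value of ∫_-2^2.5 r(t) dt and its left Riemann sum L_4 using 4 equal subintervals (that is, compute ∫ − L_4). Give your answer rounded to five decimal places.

Exact integral: ∫_-2^2.5 r(t) dt = -8.859375.
L_4 ≈ -24.9169922.
Error ≈ -8.859375 − (-24.9169922) ≈ 16.05762.

16.05762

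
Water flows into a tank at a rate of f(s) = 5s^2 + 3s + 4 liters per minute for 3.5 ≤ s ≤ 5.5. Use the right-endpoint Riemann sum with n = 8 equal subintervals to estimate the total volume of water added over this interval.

Δs = (5.5 − 3.5)/8 = 0.25.
Right endpoints: 3.75, 4, 4.25, 4.5, 4.75, 5, 5.25, 5.5.
f(3.75) = 85.5625, f(4) = 96, f(4.25) = 107.0625, f(4.5) = 118.75, f(4.75) = 131.0625, f(5) = 144, f(5.25) = 157.5625, f(5.5) = 171.75.
Sum = Δs · [f(3.75) + f(4) + f(4.25) + ...].
Sum = 252.9375.

252.9375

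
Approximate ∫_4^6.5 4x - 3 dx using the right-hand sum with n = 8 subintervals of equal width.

Δx = (6.5 − 4)/8 = 0.3125.
Right endpoints: 4.3125, 4.625, 4.9375, 5.25, 5.5625, 5.875, 6.1875, 6.5.
f(4.3125) = 14.25, f(4.625) = 15.5, f(4.9375) = 16.75, f(5.25) = 18, f(5.5625) = 19.25, f(5.875) = 20.5, f(6.1875) = 21.75, f(6.5) = 23.
Sum = Δx · [f(4.3125) + f(4.625) + f(4.9375) + ...].
Sum = 46.5625.

46.5625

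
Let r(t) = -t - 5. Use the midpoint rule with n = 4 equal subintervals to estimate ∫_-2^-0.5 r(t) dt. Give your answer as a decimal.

Δt = (-0.5 − (-2))/4 = 0.375.
Midpoints: -1.8125, -1.4375, -1.0625, -0.6875.
r(-1.8125) = -3.1875, r(-1.4375) = -3.5625, r(-1.0625) = -3.9375, r(-0.6875) = -4.3125.
Sum = Δt · [r(-1.8125) + r(-1.4375) + r(-1.0625) + r(-0.6875)].
Sum = -5.625.

-5.625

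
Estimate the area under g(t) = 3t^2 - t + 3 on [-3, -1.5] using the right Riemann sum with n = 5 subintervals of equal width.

28.305

Δt = (-1.5 − (-3))/5 = 0.3.
Right endpoints: -2.7, -2.4, -2.1, -1.8, -1.5.
g(-2.7) = 27.57, g(-2.4) = 22.68, g(-2.1) = 18.33, g(-1.8) = 14.52, g(-1.5) = 11.25.
Sum = Δt · [g(-2.7) + g(-2.4) + g(-2.1) + g(-1.8) + g(-1.5)].
Sum = 28.305.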